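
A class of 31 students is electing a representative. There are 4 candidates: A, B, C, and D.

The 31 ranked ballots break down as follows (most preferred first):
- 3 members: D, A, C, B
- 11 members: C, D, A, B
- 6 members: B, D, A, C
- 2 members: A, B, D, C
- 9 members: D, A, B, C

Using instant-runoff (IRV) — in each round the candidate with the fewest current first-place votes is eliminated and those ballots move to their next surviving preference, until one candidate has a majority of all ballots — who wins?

Round 1: A 2, B 6, C 11, D 12. A eliminated.
Round 2: B 8, C 11, D 12. B eliminated.
Round 3: C 11, D 20. D has a majority (≥16).

D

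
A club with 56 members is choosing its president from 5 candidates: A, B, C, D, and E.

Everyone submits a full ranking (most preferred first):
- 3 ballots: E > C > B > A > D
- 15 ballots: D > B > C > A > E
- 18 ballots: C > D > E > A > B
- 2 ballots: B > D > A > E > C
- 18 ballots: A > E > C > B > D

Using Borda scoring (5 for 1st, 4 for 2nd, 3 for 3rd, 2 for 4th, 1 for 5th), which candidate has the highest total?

A: 3×2 + 15×2 + 18×2 + 2×3 + 18×5 = 168
B: 3×3 + 15×4 + 18×1 + 2×5 + 18×2 = 133
C: 3×4 + 15×3 + 18×5 + 2×1 + 18×3 = 203
D: 3×1 + 15×5 + 18×4 + 2×4 + 18×1 = 176
E: 3×5 + 15×1 + 18×3 + 2×2 + 18×4 = 160

C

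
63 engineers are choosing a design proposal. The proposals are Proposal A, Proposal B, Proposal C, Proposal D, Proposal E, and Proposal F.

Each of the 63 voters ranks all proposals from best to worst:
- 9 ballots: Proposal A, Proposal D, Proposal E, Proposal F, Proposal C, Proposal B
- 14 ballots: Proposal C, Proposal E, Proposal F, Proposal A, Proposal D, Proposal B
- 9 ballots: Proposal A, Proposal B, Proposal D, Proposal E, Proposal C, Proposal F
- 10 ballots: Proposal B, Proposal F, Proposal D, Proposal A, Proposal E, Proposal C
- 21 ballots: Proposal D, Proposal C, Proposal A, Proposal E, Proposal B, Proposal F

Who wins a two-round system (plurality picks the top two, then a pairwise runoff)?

Proposal A

Round 1 first-place votes: Proposal A 18, Proposal B 10, Proposal C 14, Proposal D 21, Proposal E 0, Proposal F 0. Proposal D and Proposal A advance.
Runoff: Proposal D is ranked above Proposal A on 31 ballots, Proposal A above Proposal D on 32.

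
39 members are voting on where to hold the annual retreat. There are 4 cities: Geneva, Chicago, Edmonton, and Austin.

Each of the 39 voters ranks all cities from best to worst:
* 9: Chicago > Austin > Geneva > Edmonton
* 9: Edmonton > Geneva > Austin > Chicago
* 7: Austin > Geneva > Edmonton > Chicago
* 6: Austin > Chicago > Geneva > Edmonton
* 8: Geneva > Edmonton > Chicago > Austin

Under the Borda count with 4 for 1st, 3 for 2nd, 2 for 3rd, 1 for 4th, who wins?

Geneva: 9×2 + 9×3 + 7×3 + 6×2 + 8×4 = 110
Chicago: 9×4 + 9×1 + 7×1 + 6×3 + 8×2 = 86
Edmonton: 9×1 + 9×4 + 7×2 + 6×1 + 8×3 = 89
Austin: 9×3 + 9×2 + 7×4 + 6×4 + 8×1 = 105

Geneva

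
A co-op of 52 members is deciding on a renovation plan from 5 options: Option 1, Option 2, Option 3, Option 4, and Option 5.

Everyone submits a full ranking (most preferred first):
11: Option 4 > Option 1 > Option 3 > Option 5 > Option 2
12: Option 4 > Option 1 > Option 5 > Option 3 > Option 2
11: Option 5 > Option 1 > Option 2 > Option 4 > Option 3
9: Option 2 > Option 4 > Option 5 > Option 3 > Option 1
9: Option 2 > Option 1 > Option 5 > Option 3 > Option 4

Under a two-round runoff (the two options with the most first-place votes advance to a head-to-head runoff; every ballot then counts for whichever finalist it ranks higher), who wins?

Round 1 first-place votes: Option 1 0, Option 2 18, Option 3 0, Option 4 23, Option 5 11. Option 4 and Option 2 advance.
Runoff: Option 4 is ranked above Option 2 on 23 ballots, Option 2 above Option 4 on 29.

Option 2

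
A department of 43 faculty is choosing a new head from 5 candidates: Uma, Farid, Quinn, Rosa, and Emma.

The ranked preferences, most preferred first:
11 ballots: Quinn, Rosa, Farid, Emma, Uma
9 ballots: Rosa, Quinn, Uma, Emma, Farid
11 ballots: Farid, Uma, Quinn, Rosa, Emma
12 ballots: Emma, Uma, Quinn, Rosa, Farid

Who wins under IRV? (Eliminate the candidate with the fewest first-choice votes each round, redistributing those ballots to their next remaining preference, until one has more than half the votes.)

Round 1: Uma 0, Farid 11, Quinn 11, Rosa 9, Emma 12. Uma eliminated.
Round 2: Farid 11, Quinn 11, Rosa 9, Emma 12. Rosa eliminated.
Round 3: Farid 11, Quinn 20, Emma 12. Farid eliminated.
Round 4: Quinn 31, Emma 12. Quinn has a majority (≥22).

Quinn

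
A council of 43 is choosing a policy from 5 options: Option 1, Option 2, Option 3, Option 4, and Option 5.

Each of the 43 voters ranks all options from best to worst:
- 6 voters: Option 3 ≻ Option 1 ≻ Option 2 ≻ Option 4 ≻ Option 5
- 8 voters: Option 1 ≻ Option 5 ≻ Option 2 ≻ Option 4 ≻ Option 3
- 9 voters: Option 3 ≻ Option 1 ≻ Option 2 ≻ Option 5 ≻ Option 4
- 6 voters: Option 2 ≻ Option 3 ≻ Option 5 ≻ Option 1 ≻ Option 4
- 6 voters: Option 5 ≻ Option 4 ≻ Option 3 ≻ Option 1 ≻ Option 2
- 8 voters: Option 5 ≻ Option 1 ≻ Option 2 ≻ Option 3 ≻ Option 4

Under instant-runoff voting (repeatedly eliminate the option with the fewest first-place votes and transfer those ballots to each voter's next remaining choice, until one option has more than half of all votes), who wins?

Round 1: Option 1 8, Option 2 6, Option 3 15, Option 4 0, Option 5 14. Option 4 eliminated.
Round 2: Option 1 8, Option 2 6, Option 3 15, Option 5 14. Option 2 eliminated.
Round 3: Option 1 8, Option 3 21, Option 5 14. Option 1 eliminated.
Round 4: Option 3 21, Option 5 22. Option 5 has a majority (≥22).

Option 5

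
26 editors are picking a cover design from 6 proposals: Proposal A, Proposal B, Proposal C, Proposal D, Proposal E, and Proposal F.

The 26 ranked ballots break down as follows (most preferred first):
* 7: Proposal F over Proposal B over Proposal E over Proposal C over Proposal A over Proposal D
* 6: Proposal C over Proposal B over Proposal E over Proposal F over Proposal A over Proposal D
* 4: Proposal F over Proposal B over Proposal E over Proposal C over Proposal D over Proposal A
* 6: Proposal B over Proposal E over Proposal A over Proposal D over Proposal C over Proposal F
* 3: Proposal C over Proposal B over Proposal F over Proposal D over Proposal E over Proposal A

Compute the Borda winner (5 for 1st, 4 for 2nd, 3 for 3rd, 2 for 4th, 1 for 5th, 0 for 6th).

Proposal B

Proposal A: 7×1 + 6×1 + 4×0 + 6×3 + 3×0 = 31
Proposal B: 7×4 + 6×4 + 4×4 + 6×5 + 3×4 = 110
Proposal C: 7×2 + 6×5 + 4×2 + 6×1 + 3×5 = 73
Proposal D: 7×0 + 6×0 + 4×1 + 6×2 + 3×2 = 22
Proposal E: 7×3 + 6×3 + 4×3 + 6×4 + 3×1 = 78
Proposal F: 7×5 + 6×2 + 4×5 + 6×0 + 3×3 = 76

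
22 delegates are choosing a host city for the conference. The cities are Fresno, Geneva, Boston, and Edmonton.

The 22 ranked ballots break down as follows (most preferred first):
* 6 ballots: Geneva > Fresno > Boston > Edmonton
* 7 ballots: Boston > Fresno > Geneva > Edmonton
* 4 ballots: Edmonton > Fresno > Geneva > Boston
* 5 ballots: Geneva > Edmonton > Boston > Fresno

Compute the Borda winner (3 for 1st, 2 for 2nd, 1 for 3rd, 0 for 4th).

Fresno: 6×2 + 7×2 + 4×2 + 5×0 = 34
Geneva: 6×3 + 7×1 + 4×1 + 5×3 = 44
Boston: 6×1 + 7×3 + 4×0 + 5×1 = 32
Edmonton: 6×0 + 7×0 + 4×3 + 5×2 = 22

Geneva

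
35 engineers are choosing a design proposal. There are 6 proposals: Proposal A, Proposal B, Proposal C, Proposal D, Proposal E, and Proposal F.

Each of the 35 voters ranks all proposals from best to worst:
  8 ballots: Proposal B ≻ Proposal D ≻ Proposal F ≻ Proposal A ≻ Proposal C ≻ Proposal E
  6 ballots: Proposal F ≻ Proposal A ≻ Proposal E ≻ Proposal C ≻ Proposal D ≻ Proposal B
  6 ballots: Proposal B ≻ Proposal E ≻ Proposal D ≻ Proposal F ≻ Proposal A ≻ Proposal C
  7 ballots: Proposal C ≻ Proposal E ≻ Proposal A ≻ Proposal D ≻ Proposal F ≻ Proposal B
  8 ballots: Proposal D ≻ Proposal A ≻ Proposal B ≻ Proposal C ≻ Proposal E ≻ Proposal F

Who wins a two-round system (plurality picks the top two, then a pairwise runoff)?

Round 1 first-place votes: Proposal A 0, Proposal B 14, Proposal C 7, Proposal D 8, Proposal E 0, Proposal F 6. Proposal B and Proposal D advance.
Runoff: Proposal B is ranked above Proposal D on 14 ballots, Proposal D above Proposal B on 21.

Proposal D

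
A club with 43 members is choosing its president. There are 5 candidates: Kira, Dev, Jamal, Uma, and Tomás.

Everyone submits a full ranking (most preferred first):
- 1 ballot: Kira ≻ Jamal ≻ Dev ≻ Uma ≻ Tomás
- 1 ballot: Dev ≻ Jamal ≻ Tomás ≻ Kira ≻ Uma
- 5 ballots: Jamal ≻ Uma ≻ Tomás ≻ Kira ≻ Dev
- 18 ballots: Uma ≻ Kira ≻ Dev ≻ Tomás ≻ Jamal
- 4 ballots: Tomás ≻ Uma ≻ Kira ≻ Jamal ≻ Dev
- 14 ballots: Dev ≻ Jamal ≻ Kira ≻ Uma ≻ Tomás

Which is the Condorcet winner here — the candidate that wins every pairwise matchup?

Uma vs Kira: 27–16
Uma vs Dev: 27–16
Uma vs Jamal: 22–21
Uma vs Tomás: 38–5
Uma beats every other candidate.

Uma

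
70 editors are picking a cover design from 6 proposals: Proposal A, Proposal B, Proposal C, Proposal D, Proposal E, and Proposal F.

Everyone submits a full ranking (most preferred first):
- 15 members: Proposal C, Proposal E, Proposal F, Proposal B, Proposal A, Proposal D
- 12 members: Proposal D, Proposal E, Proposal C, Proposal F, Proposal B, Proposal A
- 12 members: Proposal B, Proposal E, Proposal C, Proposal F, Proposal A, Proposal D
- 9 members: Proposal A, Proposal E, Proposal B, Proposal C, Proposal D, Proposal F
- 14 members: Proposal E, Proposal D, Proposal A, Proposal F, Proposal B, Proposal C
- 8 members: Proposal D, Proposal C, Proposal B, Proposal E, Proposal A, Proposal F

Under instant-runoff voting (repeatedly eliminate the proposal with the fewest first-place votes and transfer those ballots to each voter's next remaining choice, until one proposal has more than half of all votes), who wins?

Proposal E

Round 1: Proposal A 9, Proposal B 12, Proposal C 15, Proposal D 20, Proposal E 14, Proposal F 0. Proposal F eliminated.
Round 2: Proposal A 9, Proposal B 12, Proposal C 15, Proposal D 20, Proposal E 14. Proposal A eliminated.
Round 3: Proposal B 12, Proposal C 15, Proposal D 20, Proposal E 23. Proposal B eliminated.
Round 4: Proposal C 15, Proposal D 20, Proposal E 35. Proposal C eliminated.
Round 5: Proposal D 20, Proposal E 50. Proposal E has a majority (≥36).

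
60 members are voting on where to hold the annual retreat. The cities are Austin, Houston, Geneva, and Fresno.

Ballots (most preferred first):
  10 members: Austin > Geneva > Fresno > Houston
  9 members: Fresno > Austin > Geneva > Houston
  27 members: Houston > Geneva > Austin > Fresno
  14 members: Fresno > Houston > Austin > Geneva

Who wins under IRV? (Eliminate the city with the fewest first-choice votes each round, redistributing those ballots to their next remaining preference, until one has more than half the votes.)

Round 1: Austin 10, Houston 27, Geneva 0, Fresno 23. Geneva eliminated.
Round 2: Austin 10, Houston 27, Fresno 23. Austin eliminated.
Round 3: Houston 27, Fresno 33. Fresno has a majority (≥31).

Fresno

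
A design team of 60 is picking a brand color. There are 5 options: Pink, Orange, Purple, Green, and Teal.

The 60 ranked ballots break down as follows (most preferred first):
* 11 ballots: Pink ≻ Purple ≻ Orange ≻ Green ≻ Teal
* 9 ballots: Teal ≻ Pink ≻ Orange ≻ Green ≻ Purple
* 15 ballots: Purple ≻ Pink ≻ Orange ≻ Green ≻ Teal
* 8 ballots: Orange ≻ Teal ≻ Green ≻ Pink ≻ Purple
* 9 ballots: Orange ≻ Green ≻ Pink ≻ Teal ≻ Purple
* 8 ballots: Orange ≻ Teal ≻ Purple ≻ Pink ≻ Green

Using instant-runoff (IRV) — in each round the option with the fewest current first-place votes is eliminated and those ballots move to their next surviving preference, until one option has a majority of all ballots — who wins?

Pink

Round 1: Pink 11, Orange 25, Purple 15, Green 0, Teal 9. Green eliminated.
Round 2: Pink 11, Orange 25, Purple 15, Teal 9. Teal eliminated.
Round 3: Pink 20, Orange 25, Purple 15. Purple eliminated.
Round 4: Pink 35, Orange 25. Pink has a majority (≥31).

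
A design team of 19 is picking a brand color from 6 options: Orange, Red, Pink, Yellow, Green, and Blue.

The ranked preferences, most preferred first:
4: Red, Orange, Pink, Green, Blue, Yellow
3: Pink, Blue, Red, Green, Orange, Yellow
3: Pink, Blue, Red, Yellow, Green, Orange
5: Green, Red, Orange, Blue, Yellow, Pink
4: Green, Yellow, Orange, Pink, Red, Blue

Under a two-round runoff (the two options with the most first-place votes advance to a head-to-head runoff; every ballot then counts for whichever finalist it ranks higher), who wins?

Round 1 first-place votes: Orange 0, Red 4, Pink 6, Yellow 0, Green 9, Blue 0. Green and Pink advance.
Runoff: Green is ranked above Pink on 9 ballots, Pink above Green on 10.

Pink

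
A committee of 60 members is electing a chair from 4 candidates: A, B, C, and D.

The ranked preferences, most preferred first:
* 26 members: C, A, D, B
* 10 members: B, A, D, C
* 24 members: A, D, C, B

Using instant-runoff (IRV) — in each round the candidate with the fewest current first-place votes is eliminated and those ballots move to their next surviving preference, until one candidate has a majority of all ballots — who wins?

Round 1: A 24, B 10, C 26, D 0. D eliminated.
Round 2: A 24, B 10, C 26. B eliminated.
Round 3: A 34, C 26. A has a majority (≥31).

A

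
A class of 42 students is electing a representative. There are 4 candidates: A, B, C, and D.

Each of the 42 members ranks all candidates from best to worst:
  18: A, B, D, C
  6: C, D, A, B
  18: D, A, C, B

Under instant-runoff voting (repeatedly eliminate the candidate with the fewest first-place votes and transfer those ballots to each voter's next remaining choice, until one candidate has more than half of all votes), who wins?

D

Round 1: A 18, B 0, C 6, D 18. B eliminated.
Round 2: A 18, C 6, D 18. C eliminated.
Round 3: A 18, D 24. D has a majority (≥22).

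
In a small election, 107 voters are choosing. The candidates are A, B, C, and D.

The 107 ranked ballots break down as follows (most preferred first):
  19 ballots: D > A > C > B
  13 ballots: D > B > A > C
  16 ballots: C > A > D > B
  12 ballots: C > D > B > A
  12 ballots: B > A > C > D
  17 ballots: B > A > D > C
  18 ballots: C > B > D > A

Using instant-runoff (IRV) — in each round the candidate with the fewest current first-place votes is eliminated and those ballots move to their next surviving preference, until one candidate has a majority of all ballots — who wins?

C

Round 1: A 0, B 29, C 46, D 32. A eliminated.
Round 2: B 29, C 46, D 32. B eliminated.
Round 3: C 58, D 49. C has a majority (≥54).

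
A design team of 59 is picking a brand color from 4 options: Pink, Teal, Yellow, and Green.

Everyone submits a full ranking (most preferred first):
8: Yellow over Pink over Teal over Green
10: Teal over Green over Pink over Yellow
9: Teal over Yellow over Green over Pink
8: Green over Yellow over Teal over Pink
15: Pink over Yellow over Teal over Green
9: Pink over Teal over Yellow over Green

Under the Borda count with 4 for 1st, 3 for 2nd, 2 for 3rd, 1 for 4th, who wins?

Teal

Pink: 8×3 + 10×2 + 9×1 + 8×1 + 15×4 + 9×4 = 157
Teal: 8×2 + 10×4 + 9×4 + 8×2 + 15×2 + 9×3 = 165
Yellow: 8×4 + 10×1 + 9×3 + 8×3 + 15×3 + 9×2 = 156
Green: 8×1 + 10×3 + 9×2 + 8×4 + 15×1 + 9×1 = 112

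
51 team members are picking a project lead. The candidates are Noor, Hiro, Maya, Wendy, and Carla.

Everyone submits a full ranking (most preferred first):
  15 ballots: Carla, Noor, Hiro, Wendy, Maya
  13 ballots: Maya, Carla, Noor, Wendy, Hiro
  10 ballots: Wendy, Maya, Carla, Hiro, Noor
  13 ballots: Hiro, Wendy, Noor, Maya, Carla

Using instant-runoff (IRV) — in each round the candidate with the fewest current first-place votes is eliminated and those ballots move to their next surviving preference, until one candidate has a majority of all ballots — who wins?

Maya

Round 1: Noor 0, Hiro 13, Maya 13, Wendy 10, Carla 15. Noor eliminated.
Round 2: Hiro 13, Maya 13, Wendy 10, Carla 15. Wendy eliminated.
Round 3: Hiro 13, Maya 23, Carla 15. Hiro eliminated.
Round 4: Maya 36, Carla 15. Maya has a majority (≥26).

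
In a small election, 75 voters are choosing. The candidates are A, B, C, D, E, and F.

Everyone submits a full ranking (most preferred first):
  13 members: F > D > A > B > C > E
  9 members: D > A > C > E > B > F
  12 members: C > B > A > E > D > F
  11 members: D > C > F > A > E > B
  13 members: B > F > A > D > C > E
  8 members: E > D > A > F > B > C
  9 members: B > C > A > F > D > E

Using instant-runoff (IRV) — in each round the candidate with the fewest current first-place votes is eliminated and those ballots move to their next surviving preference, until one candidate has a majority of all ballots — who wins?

Round 1: A 0, B 22, C 12, D 20, E 8, F 13. A eliminated.
Round 2: B 22, C 12, D 20, E 8, F 13. E eliminated.
Round 3: B 22, C 12, D 28, F 13. C eliminated.
Round 4: B 34, D 28, F 13. F eliminated.
Round 5: B 34, D 41. D has a majority (≥38).

D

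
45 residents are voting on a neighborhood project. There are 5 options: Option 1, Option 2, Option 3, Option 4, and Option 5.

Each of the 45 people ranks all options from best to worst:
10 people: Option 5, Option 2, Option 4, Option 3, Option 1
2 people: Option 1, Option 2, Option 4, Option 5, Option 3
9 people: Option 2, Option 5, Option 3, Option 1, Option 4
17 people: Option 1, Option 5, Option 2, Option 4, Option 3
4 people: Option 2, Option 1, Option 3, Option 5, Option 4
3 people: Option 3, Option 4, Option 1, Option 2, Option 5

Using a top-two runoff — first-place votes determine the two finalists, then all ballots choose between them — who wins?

Round 1 first-place votes: Option 1 19, Option 2 13, Option 3 3, Option 4 0, Option 5 10. Option 1 and Option 2 advance.
Runoff: Option 1 is ranked above Option 2 on 22 ballots, Option 2 above Option 1 on 23.

Option 2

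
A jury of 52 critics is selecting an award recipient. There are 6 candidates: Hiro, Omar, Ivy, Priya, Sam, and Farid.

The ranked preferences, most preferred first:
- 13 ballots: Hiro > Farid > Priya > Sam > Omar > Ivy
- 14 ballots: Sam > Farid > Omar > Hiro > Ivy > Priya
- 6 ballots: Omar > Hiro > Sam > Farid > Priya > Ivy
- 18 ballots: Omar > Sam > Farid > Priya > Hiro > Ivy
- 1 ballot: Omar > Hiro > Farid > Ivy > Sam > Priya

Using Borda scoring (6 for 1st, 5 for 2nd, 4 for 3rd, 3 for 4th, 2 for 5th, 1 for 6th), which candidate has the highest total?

Hiro: 13×6 + 14×3 + 6×5 + 18×2 + 1×5 = 191
Omar: 13×2 + 14×4 + 6×6 + 18×6 + 1×6 = 232
Ivy: 13×1 + 14×2 + 6×1 + 18×1 + 1×3 = 68
Priya: 13×4 + 14×1 + 6×2 + 18×3 + 1×1 = 133
Sam: 13×3 + 14×6 + 6×4 + 18×5 + 1×2 = 239
Farid: 13×5 + 14×5 + 6×3 + 18×4 + 1×4 = 229

Sam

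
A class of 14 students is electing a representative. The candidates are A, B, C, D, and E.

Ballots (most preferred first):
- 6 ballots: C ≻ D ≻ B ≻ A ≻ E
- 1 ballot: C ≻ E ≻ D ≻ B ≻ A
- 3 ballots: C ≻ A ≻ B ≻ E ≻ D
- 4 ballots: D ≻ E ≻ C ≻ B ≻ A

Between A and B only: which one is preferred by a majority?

B

A is ranked above B on 3 ballots; B above A on 11.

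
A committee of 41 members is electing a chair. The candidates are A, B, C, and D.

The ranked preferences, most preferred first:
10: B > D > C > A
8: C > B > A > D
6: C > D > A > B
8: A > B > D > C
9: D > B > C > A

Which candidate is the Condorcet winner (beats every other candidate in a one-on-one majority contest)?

B

B vs A: 27–14
B vs C: 27–14
B vs D: 26–15
B beats every other candidate.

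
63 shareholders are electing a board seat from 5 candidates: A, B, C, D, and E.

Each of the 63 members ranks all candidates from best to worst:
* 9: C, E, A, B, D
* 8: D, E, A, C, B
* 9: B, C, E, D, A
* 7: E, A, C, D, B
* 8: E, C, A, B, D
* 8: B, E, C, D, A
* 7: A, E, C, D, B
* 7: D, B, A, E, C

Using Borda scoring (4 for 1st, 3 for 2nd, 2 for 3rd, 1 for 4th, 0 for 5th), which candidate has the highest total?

E

A: 9×2 + 8×2 + 9×0 + 7×3 + 8×2 + 8×0 + 7×4 + 7×2 = 113
B: 9×1 + 8×0 + 9×4 + 7×0 + 8×1 + 8×4 + 7×0 + 7×3 = 106
C: 9×4 + 8×1 + 9×3 + 7×2 + 8×3 + 8×2 + 7×2 + 7×0 = 139
D: 9×0 + 8×4 + 9×1 + 7×1 + 8×0 + 8×1 + 7×1 + 7×4 = 91
E: 9×3 + 8×3 + 9×2 + 7×4 + 8×4 + 8×3 + 7×3 + 7×1 = 181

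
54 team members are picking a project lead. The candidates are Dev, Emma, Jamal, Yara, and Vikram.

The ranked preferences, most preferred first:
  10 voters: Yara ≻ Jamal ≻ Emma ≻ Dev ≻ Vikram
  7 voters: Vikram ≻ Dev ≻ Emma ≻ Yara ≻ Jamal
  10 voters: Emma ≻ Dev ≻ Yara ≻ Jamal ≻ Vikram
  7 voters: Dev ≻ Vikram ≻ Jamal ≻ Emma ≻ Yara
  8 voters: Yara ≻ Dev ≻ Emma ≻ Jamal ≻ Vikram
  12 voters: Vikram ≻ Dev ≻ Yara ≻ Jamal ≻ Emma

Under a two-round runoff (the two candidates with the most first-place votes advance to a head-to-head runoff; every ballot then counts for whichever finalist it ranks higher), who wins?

Yara

Round 1 first-place votes: Dev 7, Emma 10, Jamal 0, Yara 18, Vikram 19. Vikram and Yara advance.
Runoff: Vikram is ranked above Yara on 26 ballots, Yara above Vikram on 28.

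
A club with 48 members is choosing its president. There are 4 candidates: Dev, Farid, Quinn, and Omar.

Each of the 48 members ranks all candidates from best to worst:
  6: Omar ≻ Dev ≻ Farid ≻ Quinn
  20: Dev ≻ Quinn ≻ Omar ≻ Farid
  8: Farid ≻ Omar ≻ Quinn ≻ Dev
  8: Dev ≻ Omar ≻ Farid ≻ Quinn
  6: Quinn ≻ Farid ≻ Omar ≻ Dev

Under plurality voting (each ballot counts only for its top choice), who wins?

Dev

First-place votes: Dev 28, Farid 8, Quinn 6, Omar 6.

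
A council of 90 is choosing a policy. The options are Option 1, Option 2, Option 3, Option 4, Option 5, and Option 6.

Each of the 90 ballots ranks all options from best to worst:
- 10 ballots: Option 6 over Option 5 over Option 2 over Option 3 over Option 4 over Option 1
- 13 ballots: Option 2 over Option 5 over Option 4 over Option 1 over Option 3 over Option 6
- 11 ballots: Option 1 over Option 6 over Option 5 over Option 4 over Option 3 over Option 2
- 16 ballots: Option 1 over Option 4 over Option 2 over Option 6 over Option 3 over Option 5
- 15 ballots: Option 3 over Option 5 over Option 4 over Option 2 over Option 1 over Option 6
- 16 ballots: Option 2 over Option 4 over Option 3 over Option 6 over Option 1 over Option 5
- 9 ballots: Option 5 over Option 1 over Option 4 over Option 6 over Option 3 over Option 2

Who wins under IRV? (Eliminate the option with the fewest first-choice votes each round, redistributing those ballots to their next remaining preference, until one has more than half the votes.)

Round 1: Option 1 27, Option 2 29, Option 3 15, Option 4 0, Option 5 9, Option 6 10. Option 4 eliminated.
Round 2: Option 1 27, Option 2 29, Option 3 15, Option 5 9, Option 6 10. Option 5 eliminated.
Round 3: Option 1 36, Option 2 29, Option 3 15, Option 6 10. Option 6 eliminated.
Round 4: Option 1 36, Option 2 39, Option 3 15. Option 3 eliminated.
Round 5: Option 1 36, Option 2 54. Option 2 has a majority (≥46).

Option 2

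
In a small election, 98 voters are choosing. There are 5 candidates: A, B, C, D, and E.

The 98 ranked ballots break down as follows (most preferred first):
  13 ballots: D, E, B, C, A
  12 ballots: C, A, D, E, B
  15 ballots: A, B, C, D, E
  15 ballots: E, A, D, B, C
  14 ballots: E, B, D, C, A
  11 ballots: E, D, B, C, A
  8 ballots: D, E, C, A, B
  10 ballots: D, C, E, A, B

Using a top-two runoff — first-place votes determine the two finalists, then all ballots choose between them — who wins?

D

Round 1 first-place votes: A 15, B 0, C 12, D 31, E 40. E and D advance.
Runoff: E is ranked above D on 40 ballots, D above E on 58.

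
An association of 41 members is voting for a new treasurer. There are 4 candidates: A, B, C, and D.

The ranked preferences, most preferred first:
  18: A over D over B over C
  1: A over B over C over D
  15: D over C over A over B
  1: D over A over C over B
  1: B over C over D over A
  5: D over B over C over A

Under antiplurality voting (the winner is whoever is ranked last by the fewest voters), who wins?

D

Last-place votes: A 6, B 16, C 18, D 1.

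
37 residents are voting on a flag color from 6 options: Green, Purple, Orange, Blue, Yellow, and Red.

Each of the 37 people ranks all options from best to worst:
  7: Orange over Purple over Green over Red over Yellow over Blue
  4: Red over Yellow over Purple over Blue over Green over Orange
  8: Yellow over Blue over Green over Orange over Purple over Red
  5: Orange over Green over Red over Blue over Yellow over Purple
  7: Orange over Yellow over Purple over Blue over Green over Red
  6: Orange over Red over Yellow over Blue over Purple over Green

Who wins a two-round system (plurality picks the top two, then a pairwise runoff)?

Round 1 first-place votes: Green 0, Purple 0, Orange 25, Blue 0, Yellow 8, Red 4. Orange and Yellow advance.
Runoff: Orange is ranked above Yellow on 25 ballots, Yellow above Orange on 12.

Orange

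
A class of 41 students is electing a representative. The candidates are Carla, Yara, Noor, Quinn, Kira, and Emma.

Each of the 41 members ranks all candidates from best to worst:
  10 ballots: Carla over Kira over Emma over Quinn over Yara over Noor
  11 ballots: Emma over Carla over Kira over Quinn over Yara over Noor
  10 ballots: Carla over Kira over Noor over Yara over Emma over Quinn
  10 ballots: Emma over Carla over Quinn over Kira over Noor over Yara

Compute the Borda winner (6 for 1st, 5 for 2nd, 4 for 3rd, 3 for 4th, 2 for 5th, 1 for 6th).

Carla: 10×6 + 11×5 + 10×6 + 10×5 = 225
Yara: 10×2 + 11×2 + 10×3 + 10×1 = 82
Noor: 10×1 + 11×1 + 10×4 + 10×2 = 81
Quinn: 10×3 + 11×3 + 10×1 + 10×4 = 113
Kira: 10×5 + 11×4 + 10×5 + 10×3 = 174
Emma: 10×4 + 11×6 + 10×2 + 10×6 = 186

Carla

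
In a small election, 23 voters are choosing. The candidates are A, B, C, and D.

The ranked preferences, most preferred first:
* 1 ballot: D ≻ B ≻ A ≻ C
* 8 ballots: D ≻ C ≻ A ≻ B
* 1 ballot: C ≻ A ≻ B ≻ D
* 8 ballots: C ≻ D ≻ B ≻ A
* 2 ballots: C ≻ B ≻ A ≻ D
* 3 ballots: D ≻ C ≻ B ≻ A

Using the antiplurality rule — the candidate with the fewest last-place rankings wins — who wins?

C

Last-place votes: A 11, B 8, C 1, D 3.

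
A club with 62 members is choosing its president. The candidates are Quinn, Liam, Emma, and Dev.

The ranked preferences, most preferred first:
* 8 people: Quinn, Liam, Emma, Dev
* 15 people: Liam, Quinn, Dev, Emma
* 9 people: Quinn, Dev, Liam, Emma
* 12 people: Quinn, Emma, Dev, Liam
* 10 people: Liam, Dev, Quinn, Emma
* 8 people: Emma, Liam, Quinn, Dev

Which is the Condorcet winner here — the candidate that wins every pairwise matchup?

Liam

Liam vs Quinn: 33–29
Liam vs Emma: 42–20
Liam vs Dev: 41–21
Liam beats every other candidate.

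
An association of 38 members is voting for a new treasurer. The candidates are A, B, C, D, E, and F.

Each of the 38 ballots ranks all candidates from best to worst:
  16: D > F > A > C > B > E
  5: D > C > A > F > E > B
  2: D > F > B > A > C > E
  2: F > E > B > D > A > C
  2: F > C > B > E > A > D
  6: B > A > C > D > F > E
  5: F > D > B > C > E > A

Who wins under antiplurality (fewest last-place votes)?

Last-place votes: A 5, B 5, C 2, D 2, E 24, F 0.

F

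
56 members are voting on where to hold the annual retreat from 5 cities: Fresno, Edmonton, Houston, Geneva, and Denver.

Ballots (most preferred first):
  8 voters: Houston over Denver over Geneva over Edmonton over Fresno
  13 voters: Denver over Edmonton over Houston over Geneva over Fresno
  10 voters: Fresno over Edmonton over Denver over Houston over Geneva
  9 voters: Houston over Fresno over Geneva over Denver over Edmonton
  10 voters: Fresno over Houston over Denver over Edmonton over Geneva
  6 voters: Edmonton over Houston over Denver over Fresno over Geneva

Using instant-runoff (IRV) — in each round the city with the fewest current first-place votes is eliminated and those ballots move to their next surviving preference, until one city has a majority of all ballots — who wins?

Houston

Round 1: Fresno 20, Edmonton 6, Houston 17, Geneva 0, Denver 13. Geneva eliminated.
Round 2: Fresno 20, Edmonton 6, Houston 17, Denver 13. Edmonton eliminated.
Round 3: Fresno 20, Houston 23, Denver 13. Denver eliminated.
Round 4: Fresno 20, Houston 36. Houston has a majority (≥29).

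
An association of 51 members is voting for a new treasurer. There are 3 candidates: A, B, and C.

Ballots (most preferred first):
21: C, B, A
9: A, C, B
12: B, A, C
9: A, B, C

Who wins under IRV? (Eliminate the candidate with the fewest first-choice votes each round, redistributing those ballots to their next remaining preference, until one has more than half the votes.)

A

Round 1: A 18, B 12, C 21. B eliminated.
Round 2: A 30, C 21. A has a majority (≥26).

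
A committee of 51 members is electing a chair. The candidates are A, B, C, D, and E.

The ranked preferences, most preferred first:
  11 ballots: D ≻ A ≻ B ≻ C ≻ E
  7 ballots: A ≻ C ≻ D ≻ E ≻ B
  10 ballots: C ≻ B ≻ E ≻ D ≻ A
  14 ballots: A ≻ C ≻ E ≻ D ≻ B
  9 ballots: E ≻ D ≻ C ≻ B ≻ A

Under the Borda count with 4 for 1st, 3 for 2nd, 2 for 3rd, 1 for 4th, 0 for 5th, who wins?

A: 11×3 + 7×4 + 10×0 + 14×4 + 9×0 = 117
B: 11×2 + 7×0 + 10×3 + 14×0 + 9×1 = 61
C: 11×1 + 7×3 + 10×4 + 14×3 + 9×2 = 132
D: 11×4 + 7×2 + 10×1 + 14×1 + 9×3 = 109
E: 11×0 + 7×1 + 10×2 + 14×2 + 9×4 = 91

C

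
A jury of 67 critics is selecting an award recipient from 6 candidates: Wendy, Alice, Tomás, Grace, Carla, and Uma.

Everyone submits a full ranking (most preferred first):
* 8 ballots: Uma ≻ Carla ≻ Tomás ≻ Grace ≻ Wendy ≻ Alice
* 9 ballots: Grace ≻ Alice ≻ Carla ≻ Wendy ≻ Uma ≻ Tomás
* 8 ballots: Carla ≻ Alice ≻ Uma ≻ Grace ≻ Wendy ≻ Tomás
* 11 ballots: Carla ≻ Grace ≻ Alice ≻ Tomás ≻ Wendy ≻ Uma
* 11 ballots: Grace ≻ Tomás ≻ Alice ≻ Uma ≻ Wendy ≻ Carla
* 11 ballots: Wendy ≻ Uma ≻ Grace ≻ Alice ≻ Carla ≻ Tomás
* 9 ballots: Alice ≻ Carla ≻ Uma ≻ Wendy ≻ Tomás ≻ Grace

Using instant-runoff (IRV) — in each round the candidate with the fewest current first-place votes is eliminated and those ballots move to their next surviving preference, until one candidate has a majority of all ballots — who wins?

Round 1: Wendy 11, Alice 9, Tomás 0, Grace 20, Carla 19, Uma 8. Tomás eliminated.
Round 2: Wendy 11, Alice 9, Grace 20, Carla 19, Uma 8. Uma eliminated.
Round 3: Wendy 11, Alice 9, Grace 20, Carla 27. Alice eliminated.
Round 4: Wendy 11, Grace 20, Carla 36. Carla has a majority (≥34).

Carla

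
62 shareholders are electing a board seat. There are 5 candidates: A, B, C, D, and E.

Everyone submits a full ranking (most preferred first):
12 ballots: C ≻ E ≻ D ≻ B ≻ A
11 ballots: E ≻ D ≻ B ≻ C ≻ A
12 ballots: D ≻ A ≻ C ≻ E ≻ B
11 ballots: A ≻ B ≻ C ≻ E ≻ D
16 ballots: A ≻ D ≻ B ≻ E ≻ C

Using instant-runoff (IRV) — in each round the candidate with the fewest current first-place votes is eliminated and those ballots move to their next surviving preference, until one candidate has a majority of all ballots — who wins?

Round 1: A 27, B 0, C 12, D 12, E 11. B eliminated.
Round 2: A 27, C 12, D 12, E 11. E eliminated.
Round 3: A 27, C 12, D 23. C eliminated.
Round 4: A 27, D 35. D has a majority (≥32).

D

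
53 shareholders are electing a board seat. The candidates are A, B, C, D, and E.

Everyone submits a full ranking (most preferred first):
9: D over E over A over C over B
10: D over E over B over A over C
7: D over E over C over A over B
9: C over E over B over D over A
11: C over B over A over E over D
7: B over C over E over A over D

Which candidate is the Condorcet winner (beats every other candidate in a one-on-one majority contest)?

C vs A: 34–19
C vs B: 36–17
C vs D: 27–26
C vs E: 27–26
C beats every other candidate.

C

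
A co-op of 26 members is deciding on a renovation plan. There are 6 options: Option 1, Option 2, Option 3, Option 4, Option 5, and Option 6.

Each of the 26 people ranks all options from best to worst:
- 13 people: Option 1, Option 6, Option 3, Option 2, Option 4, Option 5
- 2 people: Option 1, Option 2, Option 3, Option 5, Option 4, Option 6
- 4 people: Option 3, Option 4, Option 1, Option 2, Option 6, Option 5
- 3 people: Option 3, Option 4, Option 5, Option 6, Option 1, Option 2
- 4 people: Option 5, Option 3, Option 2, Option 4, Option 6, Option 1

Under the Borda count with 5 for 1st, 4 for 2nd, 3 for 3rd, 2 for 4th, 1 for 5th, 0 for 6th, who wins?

Option 3

Option 1: 13×5 + 2×5 + 4×3 + 3×1 + 4×0 = 90
Option 2: 13×2 + 2×4 + 4×2 + 3×0 + 4×3 = 54
Option 3: 13×3 + 2×3 + 4×5 + 3×5 + 4×4 = 96
Option 4: 13×1 + 2×1 + 4×4 + 3×4 + 4×2 = 51
Option 5: 13×0 + 2×2 + 4×0 + 3×3 + 4×5 = 33
Option 6: 13×4 + 2×0 + 4×1 + 3×2 + 4×1 = 66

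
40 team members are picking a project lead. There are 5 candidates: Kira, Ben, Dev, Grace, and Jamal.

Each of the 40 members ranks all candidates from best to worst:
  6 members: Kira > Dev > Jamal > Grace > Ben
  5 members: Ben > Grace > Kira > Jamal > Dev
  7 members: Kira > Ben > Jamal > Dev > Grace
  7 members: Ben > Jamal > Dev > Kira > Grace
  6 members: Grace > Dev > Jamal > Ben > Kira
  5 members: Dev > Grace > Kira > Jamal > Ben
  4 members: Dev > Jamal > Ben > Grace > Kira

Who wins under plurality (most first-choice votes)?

Kira

First-place votes: Kira 13, Ben 12, Dev 9, Grace 6, Jamal 0.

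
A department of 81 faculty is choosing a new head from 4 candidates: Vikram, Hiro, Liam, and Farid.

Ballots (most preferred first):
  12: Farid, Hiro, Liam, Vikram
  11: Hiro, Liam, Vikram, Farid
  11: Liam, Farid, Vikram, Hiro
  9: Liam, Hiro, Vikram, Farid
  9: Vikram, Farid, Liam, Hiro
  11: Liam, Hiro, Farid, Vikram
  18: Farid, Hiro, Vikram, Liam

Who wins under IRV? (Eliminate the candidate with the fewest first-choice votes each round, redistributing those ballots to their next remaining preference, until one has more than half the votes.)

Liam

Round 1: Vikram 9, Hiro 11, Liam 31, Farid 30. Vikram eliminated.
Round 2: Hiro 11, Liam 31, Farid 39. Hiro eliminated.
Round 3: Liam 42, Farid 39. Liam has a majority (≥41).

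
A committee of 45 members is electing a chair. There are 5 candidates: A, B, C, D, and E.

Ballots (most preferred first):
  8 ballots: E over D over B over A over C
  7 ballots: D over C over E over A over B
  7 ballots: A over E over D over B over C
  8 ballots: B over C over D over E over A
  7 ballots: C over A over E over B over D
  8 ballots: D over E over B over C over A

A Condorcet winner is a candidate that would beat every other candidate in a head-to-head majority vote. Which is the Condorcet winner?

D vs A: 31–14
D vs B: 30–15
D vs C: 30–15
D vs E: 23–22
D beats every other candidate.

D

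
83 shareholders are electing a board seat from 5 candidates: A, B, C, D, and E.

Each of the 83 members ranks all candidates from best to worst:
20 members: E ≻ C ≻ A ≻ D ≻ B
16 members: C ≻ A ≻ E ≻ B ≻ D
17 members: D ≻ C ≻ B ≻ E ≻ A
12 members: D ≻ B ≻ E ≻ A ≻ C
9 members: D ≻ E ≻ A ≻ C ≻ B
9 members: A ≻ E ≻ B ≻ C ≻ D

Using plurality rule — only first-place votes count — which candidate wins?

D

First-place votes: A 9, B 0, C 16, D 38, E 20.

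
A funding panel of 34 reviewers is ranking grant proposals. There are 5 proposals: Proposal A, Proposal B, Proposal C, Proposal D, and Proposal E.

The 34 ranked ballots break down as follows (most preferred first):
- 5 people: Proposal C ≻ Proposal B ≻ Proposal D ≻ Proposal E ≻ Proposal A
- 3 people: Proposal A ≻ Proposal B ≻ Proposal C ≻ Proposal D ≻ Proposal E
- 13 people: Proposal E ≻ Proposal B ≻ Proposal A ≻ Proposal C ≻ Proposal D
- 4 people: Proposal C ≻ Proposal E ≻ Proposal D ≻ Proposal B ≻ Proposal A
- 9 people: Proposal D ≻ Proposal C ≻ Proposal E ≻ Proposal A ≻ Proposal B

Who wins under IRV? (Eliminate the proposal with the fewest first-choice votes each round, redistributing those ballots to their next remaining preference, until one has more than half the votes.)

Proposal C

Round 1: Proposal A 3, Proposal B 0, Proposal C 9, Proposal D 9, Proposal E 13. Proposal B eliminated.
Round 2: Proposal A 3, Proposal C 9, Proposal D 9, Proposal E 13. Proposal A eliminated.
Round 3: Proposal C 12, Proposal D 9, Proposal E 13. Proposal D eliminated.
Round 4: Proposal C 21, Proposal E 13. Proposal C has a majority (≥18).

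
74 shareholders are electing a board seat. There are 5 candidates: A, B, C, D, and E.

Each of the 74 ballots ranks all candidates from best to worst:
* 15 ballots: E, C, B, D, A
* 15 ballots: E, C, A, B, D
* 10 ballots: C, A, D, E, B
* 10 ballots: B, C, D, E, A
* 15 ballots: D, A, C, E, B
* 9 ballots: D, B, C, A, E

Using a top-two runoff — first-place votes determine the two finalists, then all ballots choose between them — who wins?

Round 1 first-place votes: A 0, B 10, C 10, D 24, E 30. E and D advance.
Runoff: E is ranked above D on 30 ballots, D above E on 44.

D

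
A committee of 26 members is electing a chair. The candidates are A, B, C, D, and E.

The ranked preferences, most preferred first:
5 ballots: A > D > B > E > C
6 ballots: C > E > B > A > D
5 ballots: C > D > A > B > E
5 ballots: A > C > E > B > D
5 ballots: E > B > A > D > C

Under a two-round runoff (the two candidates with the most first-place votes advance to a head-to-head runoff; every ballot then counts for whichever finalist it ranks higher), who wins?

A

Round 1 first-place votes: A 10, B 0, C 11, D 0, E 5. C and A advance.
Runoff: C is ranked above A on 11 ballots, A above C on 15.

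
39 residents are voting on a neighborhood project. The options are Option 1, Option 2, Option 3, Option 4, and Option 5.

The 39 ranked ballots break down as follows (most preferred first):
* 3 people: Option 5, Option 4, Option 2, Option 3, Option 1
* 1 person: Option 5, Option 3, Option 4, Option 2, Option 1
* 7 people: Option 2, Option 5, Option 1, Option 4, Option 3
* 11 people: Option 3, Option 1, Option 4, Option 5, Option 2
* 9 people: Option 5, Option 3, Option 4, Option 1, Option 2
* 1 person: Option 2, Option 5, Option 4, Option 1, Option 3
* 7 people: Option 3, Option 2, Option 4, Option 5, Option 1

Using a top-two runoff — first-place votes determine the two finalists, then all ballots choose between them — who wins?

Option 5

Round 1 first-place votes: Option 1 0, Option 2 8, Option 3 18, Option 4 0, Option 5 13. Option 3 and Option 5 advance.
Runoff: Option 3 is ranked above Option 5 on 18 ballots, Option 5 above Option 3 on 21.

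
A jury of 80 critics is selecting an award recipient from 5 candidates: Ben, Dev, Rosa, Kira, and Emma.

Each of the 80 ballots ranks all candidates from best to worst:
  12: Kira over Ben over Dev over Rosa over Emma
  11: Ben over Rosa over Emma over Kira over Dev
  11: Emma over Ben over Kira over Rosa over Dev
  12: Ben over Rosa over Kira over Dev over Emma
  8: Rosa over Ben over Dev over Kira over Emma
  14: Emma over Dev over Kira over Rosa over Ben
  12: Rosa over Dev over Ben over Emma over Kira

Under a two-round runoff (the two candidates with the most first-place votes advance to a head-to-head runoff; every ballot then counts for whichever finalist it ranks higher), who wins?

Round 1 first-place votes: Ben 23, Dev 0, Rosa 20, Kira 12, Emma 25. Emma and Ben advance.
Runoff: Emma is ranked above Ben on 25 ballots, Ben above Emma on 55.

Ben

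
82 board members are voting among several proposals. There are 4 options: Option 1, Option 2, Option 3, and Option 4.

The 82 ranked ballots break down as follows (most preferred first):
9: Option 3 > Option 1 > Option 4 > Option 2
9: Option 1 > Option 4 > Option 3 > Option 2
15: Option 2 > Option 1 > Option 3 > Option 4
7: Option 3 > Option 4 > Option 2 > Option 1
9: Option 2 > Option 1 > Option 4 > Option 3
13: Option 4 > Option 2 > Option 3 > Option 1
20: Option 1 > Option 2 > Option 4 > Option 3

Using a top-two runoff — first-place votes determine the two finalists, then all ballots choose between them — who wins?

Round 1 first-place votes: Option 1 29, Option 2 24, Option 3 16, Option 4 13. Option 1 and Option 2 advance.
Runoff: Option 1 is ranked above Option 2 on 38 ballots, Option 2 above Option 1 on 44.

Option 2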